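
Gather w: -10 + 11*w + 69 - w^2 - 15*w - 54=-w^2 - 4*w + 5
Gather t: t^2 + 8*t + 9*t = t^2 + 17*t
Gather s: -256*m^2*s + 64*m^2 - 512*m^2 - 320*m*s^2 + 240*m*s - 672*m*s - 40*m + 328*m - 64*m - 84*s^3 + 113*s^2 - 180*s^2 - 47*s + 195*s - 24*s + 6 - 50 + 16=-448*m^2 + 224*m - 84*s^3 + s^2*(-320*m - 67) + s*(-256*m^2 - 432*m + 124) - 28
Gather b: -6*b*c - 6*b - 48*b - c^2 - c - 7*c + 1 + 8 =b*(-6*c - 54) - c^2 - 8*c + 9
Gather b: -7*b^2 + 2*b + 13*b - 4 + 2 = -7*b^2 + 15*b - 2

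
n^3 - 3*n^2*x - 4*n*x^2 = n*(n - 4*x)*(n + x)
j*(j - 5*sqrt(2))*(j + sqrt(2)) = j^3 - 4*sqrt(2)*j^2 - 10*j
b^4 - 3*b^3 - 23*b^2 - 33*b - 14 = (b - 7)*(b + 1)^2*(b + 2)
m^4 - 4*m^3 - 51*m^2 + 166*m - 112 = (m - 8)*(m - 2)*(m - 1)*(m + 7)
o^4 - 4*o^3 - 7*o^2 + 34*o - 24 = (o - 4)*(o - 2)*(o - 1)*(o + 3)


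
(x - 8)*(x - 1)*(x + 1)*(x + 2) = x^4 - 6*x^3 - 17*x^2 + 6*x + 16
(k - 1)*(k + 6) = k^2 + 5*k - 6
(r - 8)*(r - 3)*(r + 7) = r^3 - 4*r^2 - 53*r + 168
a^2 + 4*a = a*(a + 4)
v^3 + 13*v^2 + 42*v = v*(v + 6)*(v + 7)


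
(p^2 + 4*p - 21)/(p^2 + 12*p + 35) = (p - 3)/(p + 5)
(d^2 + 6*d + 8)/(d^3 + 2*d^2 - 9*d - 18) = (d + 4)/(d^2 - 9)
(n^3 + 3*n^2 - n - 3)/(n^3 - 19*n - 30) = (n^2 - 1)/(n^2 - 3*n - 10)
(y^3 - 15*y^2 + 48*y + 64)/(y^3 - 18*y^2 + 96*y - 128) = (y + 1)/(y - 2)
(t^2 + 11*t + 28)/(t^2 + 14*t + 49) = (t + 4)/(t + 7)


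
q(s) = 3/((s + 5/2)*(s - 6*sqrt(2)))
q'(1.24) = 0.01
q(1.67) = -0.11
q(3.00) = -0.10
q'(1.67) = 0.01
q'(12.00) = -0.02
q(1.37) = -0.11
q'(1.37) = 0.01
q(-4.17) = 0.14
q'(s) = -3/((s + 5/2)*(s - 6*sqrt(2))^2) - 3/((s + 5/2)^2*(s - 6*sqrt(2)))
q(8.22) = -1.05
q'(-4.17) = 0.10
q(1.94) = -0.10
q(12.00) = 0.06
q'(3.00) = 0.00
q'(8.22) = -3.88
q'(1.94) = 0.01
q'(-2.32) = 8.43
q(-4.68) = 0.10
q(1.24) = -0.11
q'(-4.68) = 0.06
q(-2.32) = -1.54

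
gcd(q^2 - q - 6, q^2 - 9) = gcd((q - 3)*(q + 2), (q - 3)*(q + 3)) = q - 3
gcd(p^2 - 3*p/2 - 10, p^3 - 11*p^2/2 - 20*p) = p + 5/2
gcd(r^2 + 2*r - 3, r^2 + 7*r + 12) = r + 3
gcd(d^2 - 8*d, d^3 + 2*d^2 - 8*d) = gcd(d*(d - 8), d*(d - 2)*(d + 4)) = d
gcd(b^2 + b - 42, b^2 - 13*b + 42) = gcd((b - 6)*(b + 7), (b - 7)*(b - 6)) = b - 6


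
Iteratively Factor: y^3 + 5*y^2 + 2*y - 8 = (y - 1)*(y^2 + 6*y + 8) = (y - 1)*(y + 2)*(y + 4)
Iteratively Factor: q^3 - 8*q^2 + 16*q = (q - 4)*(q^2 - 4*q) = q*(q - 4)*(q - 4)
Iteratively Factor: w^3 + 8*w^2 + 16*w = (w + 4)*(w^2 + 4*w) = (w + 4)^2*(w)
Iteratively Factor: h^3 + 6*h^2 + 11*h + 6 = (h + 3)*(h^2 + 3*h + 2) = (h + 1)*(h + 3)*(h + 2)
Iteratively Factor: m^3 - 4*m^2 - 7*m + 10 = (m + 2)*(m^2 - 6*m + 5) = (m - 1)*(m + 2)*(m - 5)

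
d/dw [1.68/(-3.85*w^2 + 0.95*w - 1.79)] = (12.936*w - 1.596)/(3.85*w^2 - 0.95*w + 1.79)^2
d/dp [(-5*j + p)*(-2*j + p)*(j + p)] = 3*j^2 - 12*j*p + 3*p^2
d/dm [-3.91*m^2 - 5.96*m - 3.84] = -7.82*m - 5.96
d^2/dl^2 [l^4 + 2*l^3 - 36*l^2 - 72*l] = 12*l^2 + 12*l - 72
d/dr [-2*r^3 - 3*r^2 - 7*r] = -6*r^2 - 6*r - 7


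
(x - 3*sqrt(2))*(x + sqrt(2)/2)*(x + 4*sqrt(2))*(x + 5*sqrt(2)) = x^4 + 13*sqrt(2)*x^3/2 - 8*x^2 - 127*sqrt(2)*x - 120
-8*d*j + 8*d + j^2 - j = (-8*d + j)*(j - 1)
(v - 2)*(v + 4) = v^2 + 2*v - 8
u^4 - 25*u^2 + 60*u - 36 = (u - 3)*(u - 2)*(u - 1)*(u + 6)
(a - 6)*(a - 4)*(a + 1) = a^3 - 9*a^2 + 14*a + 24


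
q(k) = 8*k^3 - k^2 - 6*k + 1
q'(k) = 24*k^2 - 2*k - 6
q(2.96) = 181.95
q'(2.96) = 198.36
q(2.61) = 120.76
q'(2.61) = 152.27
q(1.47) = 15.43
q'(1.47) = 42.92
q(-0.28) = 2.43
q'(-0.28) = -3.56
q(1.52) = 17.66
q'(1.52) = 46.41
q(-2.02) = -56.90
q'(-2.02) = 95.97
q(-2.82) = -169.44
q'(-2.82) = 190.50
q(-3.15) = -240.07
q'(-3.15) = 238.44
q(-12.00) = -13895.00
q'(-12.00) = 3474.00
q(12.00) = 13609.00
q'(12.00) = 3426.00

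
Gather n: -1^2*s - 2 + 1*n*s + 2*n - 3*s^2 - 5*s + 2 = n*(s + 2) - 3*s^2 - 6*s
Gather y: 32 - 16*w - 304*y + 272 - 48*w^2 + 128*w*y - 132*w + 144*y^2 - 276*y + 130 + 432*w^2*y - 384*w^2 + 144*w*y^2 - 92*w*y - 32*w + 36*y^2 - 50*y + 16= -432*w^2 - 180*w + y^2*(144*w + 180) + y*(432*w^2 + 36*w - 630) + 450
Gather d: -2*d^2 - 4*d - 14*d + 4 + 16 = -2*d^2 - 18*d + 20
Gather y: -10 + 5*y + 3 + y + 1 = 6*y - 6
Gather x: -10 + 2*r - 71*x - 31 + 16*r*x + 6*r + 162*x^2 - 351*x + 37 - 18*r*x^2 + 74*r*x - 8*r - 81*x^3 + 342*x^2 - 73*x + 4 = -81*x^3 + x^2*(504 - 18*r) + x*(90*r - 495)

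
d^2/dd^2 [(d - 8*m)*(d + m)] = 2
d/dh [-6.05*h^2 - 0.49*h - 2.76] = -12.1*h - 0.49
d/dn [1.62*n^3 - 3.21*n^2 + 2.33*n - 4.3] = 4.86*n^2 - 6.42*n + 2.33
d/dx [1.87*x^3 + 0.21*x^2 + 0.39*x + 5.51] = 5.61*x^2 + 0.42*x + 0.39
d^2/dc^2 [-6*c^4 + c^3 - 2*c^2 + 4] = -72*c^2 + 6*c - 4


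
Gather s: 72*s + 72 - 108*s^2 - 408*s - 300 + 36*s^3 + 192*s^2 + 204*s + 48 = 36*s^3 + 84*s^2 - 132*s - 180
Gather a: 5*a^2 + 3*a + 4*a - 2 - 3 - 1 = 5*a^2 + 7*a - 6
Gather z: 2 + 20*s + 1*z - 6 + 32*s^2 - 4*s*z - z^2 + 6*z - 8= 32*s^2 + 20*s - z^2 + z*(7 - 4*s) - 12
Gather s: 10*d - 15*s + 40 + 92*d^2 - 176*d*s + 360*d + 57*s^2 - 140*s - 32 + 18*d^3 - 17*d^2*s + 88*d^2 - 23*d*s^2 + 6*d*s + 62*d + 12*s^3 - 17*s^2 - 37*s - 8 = 18*d^3 + 180*d^2 + 432*d + 12*s^3 + s^2*(40 - 23*d) + s*(-17*d^2 - 170*d - 192)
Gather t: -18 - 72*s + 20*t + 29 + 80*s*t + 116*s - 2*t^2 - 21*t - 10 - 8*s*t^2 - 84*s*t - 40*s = 4*s + t^2*(-8*s - 2) + t*(-4*s - 1) + 1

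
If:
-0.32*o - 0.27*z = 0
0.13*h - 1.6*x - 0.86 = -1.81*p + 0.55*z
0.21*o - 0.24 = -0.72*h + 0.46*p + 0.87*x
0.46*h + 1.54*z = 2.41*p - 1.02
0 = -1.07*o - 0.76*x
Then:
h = 4.10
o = -1.21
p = 2.12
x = 1.70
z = 1.43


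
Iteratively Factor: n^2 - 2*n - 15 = (n - 5)*(n + 3)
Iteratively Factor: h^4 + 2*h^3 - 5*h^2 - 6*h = (h)*(h^3 + 2*h^2 - 5*h - 6) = h*(h - 2)*(h^2 + 4*h + 3) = h*(h - 2)*(h + 3)*(h + 1)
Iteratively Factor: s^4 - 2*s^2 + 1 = (s - 1)*(s^3 + s^2 - s - 1) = (s - 1)*(s + 1)*(s^2 - 1) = (s - 1)*(s + 1)^2*(s - 1)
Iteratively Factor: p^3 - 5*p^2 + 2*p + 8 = (p + 1)*(p^2 - 6*p + 8) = (p - 4)*(p + 1)*(p - 2)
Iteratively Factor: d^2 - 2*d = (d)*(d - 2)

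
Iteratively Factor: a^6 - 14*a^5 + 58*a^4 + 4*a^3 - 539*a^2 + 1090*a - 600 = (a - 4)*(a^5 - 10*a^4 + 18*a^3 + 76*a^2 - 235*a + 150) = (a - 4)*(a - 1)*(a^4 - 9*a^3 + 9*a^2 + 85*a - 150) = (a - 5)*(a - 4)*(a - 1)*(a^3 - 4*a^2 - 11*a + 30) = (a - 5)*(a - 4)*(a - 2)*(a - 1)*(a^2 - 2*a - 15) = (a - 5)^2*(a - 4)*(a - 2)*(a - 1)*(a + 3)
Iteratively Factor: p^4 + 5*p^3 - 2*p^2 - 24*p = (p - 2)*(p^3 + 7*p^2 + 12*p) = (p - 2)*(p + 4)*(p^2 + 3*p) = p*(p - 2)*(p + 4)*(p + 3)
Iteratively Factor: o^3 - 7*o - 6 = (o - 3)*(o^2 + 3*o + 2) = (o - 3)*(o + 1)*(o + 2)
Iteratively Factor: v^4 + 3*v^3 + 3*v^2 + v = (v + 1)*(v^3 + 2*v^2 + v) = (v + 1)^2*(v^2 + v) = v*(v + 1)^2*(v + 1)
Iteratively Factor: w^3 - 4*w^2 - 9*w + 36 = (w - 4)*(w^2 - 9) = (w - 4)*(w - 3)*(w + 3)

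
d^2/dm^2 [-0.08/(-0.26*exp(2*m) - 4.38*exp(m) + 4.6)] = (-(0.0832*exp(m) + 0.3504)*(0.26*exp(2*m) + 4.38*exp(m) - 4.6) + 0.08*(0.52*exp(m) + 4.38)*(1.04*exp(m) + 8.76)*exp(m))*exp(m)/(0.26*exp(2*m) + 4.38*exp(m) - 4.6)^3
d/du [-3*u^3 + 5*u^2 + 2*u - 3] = -9*u^2 + 10*u + 2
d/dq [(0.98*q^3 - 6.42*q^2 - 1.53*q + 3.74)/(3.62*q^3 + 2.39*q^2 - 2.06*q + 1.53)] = (25.5826*q^4 + 7.03959999999999*q^3 - 19.2363*q^2 - 37.5224*q + 5.3635)/(13.1044*q^6 + 17.3036*q^5 - 9.2023*q^4 + 1.2304*q^3 + 11.557*q^2 - 6.3036*q + 2.3409)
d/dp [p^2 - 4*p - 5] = 2*p - 4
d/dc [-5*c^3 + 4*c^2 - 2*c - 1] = -15*c^2 + 8*c - 2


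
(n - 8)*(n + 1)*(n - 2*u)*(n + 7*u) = n^4 + 5*n^3*u - 7*n^3 - 14*n^2*u^2 - 35*n^2*u - 8*n^2 + 98*n*u^2 - 40*n*u + 112*u^2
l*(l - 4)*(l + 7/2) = l^3 - l^2/2 - 14*l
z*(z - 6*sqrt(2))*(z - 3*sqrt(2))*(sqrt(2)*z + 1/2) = sqrt(2)*z^4 - 35*z^3/2 + 63*sqrt(2)*z^2/2 + 18*z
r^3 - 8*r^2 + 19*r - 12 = (r - 4)*(r - 3)*(r - 1)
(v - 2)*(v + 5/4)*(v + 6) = v^3 + 21*v^2/4 - 7*v - 15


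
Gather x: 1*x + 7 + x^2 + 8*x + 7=x^2 + 9*x + 14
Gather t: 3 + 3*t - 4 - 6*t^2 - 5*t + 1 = -6*t^2 - 2*t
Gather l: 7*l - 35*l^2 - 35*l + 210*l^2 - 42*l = 175*l^2 - 70*l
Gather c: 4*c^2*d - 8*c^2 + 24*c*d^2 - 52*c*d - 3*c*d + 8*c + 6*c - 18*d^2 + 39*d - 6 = c^2*(4*d - 8) + c*(24*d^2 - 55*d + 14) - 18*d^2 + 39*d - 6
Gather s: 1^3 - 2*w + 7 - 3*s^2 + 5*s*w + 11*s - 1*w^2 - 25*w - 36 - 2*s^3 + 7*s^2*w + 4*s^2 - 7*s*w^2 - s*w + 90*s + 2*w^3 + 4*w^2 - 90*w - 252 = -2*s^3 + s^2*(7*w + 1) + s*(-7*w^2 + 4*w + 101) + 2*w^3 + 3*w^2 - 117*w - 280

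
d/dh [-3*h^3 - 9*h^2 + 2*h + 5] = -9*h^2 - 18*h + 2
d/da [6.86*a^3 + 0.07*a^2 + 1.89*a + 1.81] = 20.58*a^2 + 0.14*a + 1.89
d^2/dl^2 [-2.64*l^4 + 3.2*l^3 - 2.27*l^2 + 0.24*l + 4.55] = -31.68*l^2 + 19.2*l - 4.54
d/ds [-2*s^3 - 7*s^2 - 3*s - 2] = -6*s^2 - 14*s - 3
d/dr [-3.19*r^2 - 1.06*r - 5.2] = -6.38*r - 1.06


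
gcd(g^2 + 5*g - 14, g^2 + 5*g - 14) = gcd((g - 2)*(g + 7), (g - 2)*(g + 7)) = g^2 + 5*g - 14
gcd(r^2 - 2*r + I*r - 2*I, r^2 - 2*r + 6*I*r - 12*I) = r - 2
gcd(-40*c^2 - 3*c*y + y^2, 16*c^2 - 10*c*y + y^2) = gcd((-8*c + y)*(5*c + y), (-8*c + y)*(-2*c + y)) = -8*c + y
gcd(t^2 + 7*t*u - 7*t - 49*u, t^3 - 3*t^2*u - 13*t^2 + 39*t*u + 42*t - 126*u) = t - 7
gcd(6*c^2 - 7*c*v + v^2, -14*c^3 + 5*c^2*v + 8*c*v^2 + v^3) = -c + v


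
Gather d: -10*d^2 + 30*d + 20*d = -10*d^2 + 50*d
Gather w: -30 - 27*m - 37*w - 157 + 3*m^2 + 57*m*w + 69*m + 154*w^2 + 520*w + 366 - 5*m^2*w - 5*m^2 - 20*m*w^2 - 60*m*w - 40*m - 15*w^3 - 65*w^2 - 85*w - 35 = -2*m^2 + 2*m - 15*w^3 + w^2*(89 - 20*m) + w*(-5*m^2 - 3*m + 398) + 144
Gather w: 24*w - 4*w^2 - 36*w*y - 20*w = -4*w^2 + w*(4 - 36*y)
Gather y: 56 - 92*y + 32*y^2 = 32*y^2 - 92*y + 56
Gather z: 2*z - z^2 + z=-z^2 + 3*z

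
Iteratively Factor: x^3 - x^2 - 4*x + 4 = (x + 2)*(x^2 - 3*x + 2) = (x - 2)*(x + 2)*(x - 1)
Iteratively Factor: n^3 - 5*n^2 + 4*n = (n - 4)*(n^2 - n) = n*(n - 4)*(n - 1)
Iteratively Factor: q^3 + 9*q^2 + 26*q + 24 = (q + 2)*(q^2 + 7*q + 12) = (q + 2)*(q + 4)*(q + 3)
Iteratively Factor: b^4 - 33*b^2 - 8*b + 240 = (b - 3)*(b^3 + 3*b^2 - 24*b - 80) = (b - 3)*(b + 4)*(b^2 - b - 20) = (b - 3)*(b + 4)^2*(b - 5)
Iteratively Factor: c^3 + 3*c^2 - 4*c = (c + 4)*(c^2 - c) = (c - 1)*(c + 4)*(c)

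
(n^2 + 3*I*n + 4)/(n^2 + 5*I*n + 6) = (n + 4*I)/(n + 6*I)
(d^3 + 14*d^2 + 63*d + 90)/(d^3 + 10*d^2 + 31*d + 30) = (d + 6)/(d + 2)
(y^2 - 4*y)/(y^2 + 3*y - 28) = y/(y + 7)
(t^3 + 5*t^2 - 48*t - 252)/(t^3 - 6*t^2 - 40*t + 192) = (t^2 - t - 42)/(t^2 - 12*t + 32)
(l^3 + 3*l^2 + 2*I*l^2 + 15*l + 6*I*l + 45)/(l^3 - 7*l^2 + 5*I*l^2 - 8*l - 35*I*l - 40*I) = (l^2 + 3*l*(1 - I) - 9*I)/(l^2 - 7*l - 8)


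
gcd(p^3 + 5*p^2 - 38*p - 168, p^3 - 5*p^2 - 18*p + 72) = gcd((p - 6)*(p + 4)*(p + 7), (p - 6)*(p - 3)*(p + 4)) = p^2 - 2*p - 24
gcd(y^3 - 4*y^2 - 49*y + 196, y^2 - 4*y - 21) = y - 7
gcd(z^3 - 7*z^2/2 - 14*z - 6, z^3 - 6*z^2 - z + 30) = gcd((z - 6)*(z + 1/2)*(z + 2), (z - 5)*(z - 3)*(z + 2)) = z + 2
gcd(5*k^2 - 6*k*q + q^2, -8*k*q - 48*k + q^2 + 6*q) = 1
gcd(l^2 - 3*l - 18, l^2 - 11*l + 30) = l - 6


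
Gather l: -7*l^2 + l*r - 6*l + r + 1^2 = -7*l^2 + l*(r - 6) + r + 1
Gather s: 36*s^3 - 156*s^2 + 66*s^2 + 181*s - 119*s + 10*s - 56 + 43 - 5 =36*s^3 - 90*s^2 + 72*s - 18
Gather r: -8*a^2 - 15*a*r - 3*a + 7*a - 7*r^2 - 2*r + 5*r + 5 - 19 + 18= -8*a^2 + 4*a - 7*r^2 + r*(3 - 15*a) + 4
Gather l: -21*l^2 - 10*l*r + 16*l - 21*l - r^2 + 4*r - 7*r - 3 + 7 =-21*l^2 + l*(-10*r - 5) - r^2 - 3*r + 4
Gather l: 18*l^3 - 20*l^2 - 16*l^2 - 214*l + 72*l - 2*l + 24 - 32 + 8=18*l^3 - 36*l^2 - 144*l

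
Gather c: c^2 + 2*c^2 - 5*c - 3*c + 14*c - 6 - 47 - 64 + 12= 3*c^2 + 6*c - 105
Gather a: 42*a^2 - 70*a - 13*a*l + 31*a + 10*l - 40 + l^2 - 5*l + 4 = 42*a^2 + a*(-13*l - 39) + l^2 + 5*l - 36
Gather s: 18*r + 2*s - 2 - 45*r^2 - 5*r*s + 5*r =-45*r^2 + 23*r + s*(2 - 5*r) - 2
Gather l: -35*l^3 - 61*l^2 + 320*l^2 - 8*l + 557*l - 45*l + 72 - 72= -35*l^3 + 259*l^2 + 504*l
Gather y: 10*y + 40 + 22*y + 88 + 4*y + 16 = 36*y + 144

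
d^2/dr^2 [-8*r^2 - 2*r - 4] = -16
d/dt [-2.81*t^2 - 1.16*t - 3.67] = -5.62*t - 1.16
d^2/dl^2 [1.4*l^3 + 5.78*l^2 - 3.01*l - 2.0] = 8.4*l + 11.56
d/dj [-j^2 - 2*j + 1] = -2*j - 2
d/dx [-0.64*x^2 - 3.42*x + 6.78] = -1.28*x - 3.42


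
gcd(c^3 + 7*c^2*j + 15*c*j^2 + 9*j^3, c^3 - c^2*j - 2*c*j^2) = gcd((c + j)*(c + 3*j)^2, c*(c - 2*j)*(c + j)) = c + j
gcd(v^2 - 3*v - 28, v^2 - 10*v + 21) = v - 7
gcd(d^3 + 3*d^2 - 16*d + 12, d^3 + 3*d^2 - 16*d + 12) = d^3 + 3*d^2 - 16*d + 12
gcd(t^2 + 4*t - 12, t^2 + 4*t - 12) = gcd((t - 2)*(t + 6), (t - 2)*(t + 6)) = t^2 + 4*t - 12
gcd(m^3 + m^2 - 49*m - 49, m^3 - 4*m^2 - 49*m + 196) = m^2 - 49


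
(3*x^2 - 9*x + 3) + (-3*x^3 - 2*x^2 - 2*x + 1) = -3*x^3 + x^2 - 11*x + 4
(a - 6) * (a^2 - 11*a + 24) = a^3 - 17*a^2 + 90*a - 144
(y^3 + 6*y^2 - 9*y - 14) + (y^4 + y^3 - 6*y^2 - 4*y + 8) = y^4 + 2*y^3 - 13*y - 6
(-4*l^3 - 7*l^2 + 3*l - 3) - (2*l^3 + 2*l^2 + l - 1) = -6*l^3 - 9*l^2 + 2*l - 2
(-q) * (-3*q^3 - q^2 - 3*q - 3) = 3*q^4 + q^3 + 3*q^2 + 3*q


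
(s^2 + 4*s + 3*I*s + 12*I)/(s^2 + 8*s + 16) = (s + 3*I)/(s + 4)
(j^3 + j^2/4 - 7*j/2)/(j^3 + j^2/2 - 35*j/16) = 4*(4*j^2 + j - 14)/(16*j^2 + 8*j - 35)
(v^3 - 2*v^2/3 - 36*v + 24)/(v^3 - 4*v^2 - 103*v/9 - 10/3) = 3*(3*v^2 + 16*v - 12)/(9*v^2 + 18*v + 5)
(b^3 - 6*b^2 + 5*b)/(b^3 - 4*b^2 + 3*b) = (b - 5)/(b - 3)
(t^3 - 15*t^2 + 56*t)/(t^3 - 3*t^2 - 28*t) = (t - 8)/(t + 4)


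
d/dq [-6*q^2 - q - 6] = -12*q - 1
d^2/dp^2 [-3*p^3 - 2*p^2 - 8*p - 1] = -18*p - 4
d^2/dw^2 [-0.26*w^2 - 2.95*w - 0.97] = -0.520000000000000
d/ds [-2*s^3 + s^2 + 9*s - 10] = -6*s^2 + 2*s + 9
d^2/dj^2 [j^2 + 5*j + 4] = 2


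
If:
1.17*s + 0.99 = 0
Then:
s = -0.85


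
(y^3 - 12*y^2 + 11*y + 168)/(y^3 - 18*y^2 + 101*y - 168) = (y + 3)/(y - 3)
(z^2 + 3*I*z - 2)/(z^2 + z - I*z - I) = (z^2 + 3*I*z - 2)/(z^2 + z - I*z - I)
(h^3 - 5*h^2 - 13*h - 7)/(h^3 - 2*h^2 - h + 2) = (h^2 - 6*h - 7)/(h^2 - 3*h + 2)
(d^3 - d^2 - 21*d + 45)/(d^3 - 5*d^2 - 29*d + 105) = (d - 3)/(d - 7)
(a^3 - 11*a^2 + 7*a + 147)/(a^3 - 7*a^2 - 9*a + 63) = (a - 7)/(a - 3)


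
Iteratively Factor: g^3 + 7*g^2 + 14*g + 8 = (g + 1)*(g^2 + 6*g + 8) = (g + 1)*(g + 2)*(g + 4)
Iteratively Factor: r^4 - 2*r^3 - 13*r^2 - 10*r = (r + 2)*(r^3 - 4*r^2 - 5*r) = r*(r + 2)*(r^2 - 4*r - 5) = r*(r - 5)*(r + 2)*(r + 1)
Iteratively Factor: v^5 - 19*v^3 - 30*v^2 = (v)*(v^4 - 19*v^2 - 30*v) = v*(v - 5)*(v^3 + 5*v^2 + 6*v) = v*(v - 5)*(v + 3)*(v^2 + 2*v) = v*(v - 5)*(v + 2)*(v + 3)*(v)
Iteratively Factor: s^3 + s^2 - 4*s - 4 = (s + 2)*(s^2 - s - 2) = (s + 1)*(s + 2)*(s - 2)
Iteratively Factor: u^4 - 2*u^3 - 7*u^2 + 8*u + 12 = (u - 2)*(u^3 - 7*u - 6) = (u - 3)*(u - 2)*(u^2 + 3*u + 2) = (u - 3)*(u - 2)*(u + 2)*(u + 1)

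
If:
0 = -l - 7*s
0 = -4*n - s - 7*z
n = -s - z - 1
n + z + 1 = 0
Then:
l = 0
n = -7/3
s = 0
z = 4/3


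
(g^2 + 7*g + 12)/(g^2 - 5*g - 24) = (g + 4)/(g - 8)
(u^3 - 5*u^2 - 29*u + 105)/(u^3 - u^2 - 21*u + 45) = (u - 7)/(u - 3)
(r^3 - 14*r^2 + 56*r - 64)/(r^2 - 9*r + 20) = (r^2 - 10*r + 16)/(r - 5)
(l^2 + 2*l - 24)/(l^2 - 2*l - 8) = (l + 6)/(l + 2)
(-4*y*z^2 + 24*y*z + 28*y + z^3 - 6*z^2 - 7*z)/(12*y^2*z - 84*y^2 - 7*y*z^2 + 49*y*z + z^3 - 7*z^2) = (-z - 1)/(3*y - z)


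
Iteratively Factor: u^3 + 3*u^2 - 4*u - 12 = (u + 2)*(u^2 + u - 6) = (u - 2)*(u + 2)*(u + 3)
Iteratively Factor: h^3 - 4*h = (h)*(h^2 - 4) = h*(h + 2)*(h - 2)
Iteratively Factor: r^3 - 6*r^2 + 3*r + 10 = (r - 5)*(r^2 - r - 2) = (r - 5)*(r + 1)*(r - 2)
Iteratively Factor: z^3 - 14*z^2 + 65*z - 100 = (z - 5)*(z^2 - 9*z + 20) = (z - 5)^2*(z - 4)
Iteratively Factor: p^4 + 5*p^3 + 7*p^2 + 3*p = (p + 3)*(p^3 + 2*p^2 + p) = (p + 1)*(p + 3)*(p^2 + p) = (p + 1)^2*(p + 3)*(p)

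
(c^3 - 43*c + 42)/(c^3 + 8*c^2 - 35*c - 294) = (c - 1)/(c + 7)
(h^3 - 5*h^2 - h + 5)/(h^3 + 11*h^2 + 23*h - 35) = (h^2 - 4*h - 5)/(h^2 + 12*h + 35)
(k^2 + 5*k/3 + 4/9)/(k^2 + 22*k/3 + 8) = (k + 1/3)/(k + 6)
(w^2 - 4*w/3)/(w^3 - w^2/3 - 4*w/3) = 1/(w + 1)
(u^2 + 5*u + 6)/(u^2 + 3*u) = (u + 2)/u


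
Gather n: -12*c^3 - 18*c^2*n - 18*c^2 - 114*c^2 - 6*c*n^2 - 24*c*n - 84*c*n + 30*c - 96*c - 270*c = -12*c^3 - 132*c^2 - 6*c*n^2 - 336*c + n*(-18*c^2 - 108*c)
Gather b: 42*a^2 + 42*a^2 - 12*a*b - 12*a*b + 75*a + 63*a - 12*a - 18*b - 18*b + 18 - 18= 84*a^2 + 126*a + b*(-24*a - 36)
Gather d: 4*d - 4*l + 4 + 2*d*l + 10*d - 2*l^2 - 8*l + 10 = d*(2*l + 14) - 2*l^2 - 12*l + 14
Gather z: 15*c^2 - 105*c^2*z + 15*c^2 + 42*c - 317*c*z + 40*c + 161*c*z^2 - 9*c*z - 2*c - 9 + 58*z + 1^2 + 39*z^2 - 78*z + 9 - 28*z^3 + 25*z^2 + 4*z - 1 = 30*c^2 + 80*c - 28*z^3 + z^2*(161*c + 64) + z*(-105*c^2 - 326*c - 16)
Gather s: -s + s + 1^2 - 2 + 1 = 0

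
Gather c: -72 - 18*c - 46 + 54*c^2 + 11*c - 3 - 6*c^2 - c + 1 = 48*c^2 - 8*c - 120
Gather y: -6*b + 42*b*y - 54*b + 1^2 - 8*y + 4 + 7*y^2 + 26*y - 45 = -60*b + 7*y^2 + y*(42*b + 18) - 40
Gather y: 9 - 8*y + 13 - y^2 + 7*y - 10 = -y^2 - y + 12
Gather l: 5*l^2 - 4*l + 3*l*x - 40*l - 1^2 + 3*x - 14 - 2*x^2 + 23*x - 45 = 5*l^2 + l*(3*x - 44) - 2*x^2 + 26*x - 60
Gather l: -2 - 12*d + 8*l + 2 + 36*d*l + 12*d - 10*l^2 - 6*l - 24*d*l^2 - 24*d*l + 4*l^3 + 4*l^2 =4*l^3 + l^2*(-24*d - 6) + l*(12*d + 2)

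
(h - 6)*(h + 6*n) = h^2 + 6*h*n - 6*h - 36*n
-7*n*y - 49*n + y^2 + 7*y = (-7*n + y)*(y + 7)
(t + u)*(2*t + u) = 2*t^2 + 3*t*u + u^2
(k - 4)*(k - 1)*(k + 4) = k^3 - k^2 - 16*k + 16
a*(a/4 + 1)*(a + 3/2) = a^3/4 + 11*a^2/8 + 3*a/2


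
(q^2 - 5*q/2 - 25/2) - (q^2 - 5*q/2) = -25/2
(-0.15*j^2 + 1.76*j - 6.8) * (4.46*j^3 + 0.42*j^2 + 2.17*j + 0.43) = -0.669*j^5 + 7.7866*j^4 - 29.9143*j^3 + 0.8987*j^2 - 13.9992*j - 2.924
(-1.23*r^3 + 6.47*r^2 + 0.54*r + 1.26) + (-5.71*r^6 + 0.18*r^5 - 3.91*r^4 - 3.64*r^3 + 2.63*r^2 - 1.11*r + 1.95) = -5.71*r^6 + 0.18*r^5 - 3.91*r^4 - 4.87*r^3 + 9.1*r^2 - 0.57*r + 3.21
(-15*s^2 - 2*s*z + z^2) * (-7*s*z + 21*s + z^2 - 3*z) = 105*s^3*z - 315*s^3 - s^2*z^2 + 3*s^2*z - 9*s*z^3 + 27*s*z^2 + z^4 - 3*z^3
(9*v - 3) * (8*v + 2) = 72*v^2 - 6*v - 6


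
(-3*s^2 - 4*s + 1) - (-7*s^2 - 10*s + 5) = 4*s^2 + 6*s - 4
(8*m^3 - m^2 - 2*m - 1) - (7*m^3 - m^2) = m^3 - 2*m - 1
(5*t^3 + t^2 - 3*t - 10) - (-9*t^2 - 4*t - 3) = 5*t^3 + 10*t^2 + t - 7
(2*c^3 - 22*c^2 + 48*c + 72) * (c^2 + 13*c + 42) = 2*c^5 + 4*c^4 - 154*c^3 - 228*c^2 + 2952*c + 3024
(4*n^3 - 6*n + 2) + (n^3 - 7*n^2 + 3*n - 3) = 5*n^3 - 7*n^2 - 3*n - 1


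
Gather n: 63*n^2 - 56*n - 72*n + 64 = 63*n^2 - 128*n + 64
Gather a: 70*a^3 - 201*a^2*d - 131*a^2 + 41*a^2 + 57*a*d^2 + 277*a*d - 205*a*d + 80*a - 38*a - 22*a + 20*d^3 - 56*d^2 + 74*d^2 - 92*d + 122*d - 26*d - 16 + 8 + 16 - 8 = 70*a^3 + a^2*(-201*d - 90) + a*(57*d^2 + 72*d + 20) + 20*d^3 + 18*d^2 + 4*d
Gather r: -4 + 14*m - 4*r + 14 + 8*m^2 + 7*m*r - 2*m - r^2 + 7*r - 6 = 8*m^2 + 12*m - r^2 + r*(7*m + 3) + 4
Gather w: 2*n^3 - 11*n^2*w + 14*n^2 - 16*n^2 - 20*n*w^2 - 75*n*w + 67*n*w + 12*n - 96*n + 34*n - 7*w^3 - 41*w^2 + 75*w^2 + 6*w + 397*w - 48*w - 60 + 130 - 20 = 2*n^3 - 2*n^2 - 50*n - 7*w^3 + w^2*(34 - 20*n) + w*(-11*n^2 - 8*n + 355) + 50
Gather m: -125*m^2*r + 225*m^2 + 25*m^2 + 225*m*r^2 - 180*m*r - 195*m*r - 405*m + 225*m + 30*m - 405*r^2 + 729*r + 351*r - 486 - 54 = m^2*(250 - 125*r) + m*(225*r^2 - 375*r - 150) - 405*r^2 + 1080*r - 540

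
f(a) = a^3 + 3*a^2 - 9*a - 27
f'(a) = 3*a^2 + 6*a - 9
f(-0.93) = -16.84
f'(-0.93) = -11.99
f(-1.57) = -9.35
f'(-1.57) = -11.03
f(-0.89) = -17.32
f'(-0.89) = -11.96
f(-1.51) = -10.01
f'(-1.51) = -11.22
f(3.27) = 10.61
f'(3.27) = 42.70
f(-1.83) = -6.61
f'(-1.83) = -9.93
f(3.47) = 19.67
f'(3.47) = 47.94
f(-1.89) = -6.02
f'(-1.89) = -9.62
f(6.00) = 243.00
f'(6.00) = 135.00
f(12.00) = 2025.00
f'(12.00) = 495.00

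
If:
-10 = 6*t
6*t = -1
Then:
No Solution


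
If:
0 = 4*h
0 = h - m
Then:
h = 0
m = 0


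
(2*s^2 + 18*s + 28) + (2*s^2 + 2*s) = 4*s^2 + 20*s + 28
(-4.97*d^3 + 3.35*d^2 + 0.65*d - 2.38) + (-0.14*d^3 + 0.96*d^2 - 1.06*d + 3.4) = -5.11*d^3 + 4.31*d^2 - 0.41*d + 1.02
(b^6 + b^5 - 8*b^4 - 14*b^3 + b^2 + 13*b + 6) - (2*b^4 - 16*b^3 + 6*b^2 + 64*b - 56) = b^6 + b^5 - 10*b^4 + 2*b^3 - 5*b^2 - 51*b + 62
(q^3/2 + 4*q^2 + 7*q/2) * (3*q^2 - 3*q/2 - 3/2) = 3*q^5/2 + 45*q^4/4 + 15*q^3/4 - 45*q^2/4 - 21*q/4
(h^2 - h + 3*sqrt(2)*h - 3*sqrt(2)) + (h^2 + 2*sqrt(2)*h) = 2*h^2 - h + 5*sqrt(2)*h - 3*sqrt(2)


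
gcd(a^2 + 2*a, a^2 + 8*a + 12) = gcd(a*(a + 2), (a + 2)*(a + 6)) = a + 2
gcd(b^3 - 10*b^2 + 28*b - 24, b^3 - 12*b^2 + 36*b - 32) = b^2 - 4*b + 4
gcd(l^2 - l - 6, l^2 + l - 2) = l + 2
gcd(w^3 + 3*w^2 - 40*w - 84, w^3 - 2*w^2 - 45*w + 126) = w^2 + w - 42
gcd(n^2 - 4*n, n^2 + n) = n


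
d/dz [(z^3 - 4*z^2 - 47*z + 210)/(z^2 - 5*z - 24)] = (z^4 - 10*z^3 - 5*z^2 - 228*z + 2178)/(z^4 - 10*z^3 - 23*z^2 + 240*z + 576)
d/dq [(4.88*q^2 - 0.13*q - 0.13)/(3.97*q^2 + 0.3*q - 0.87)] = (1.9801*q^2 - 7.459*q + 0.1521)/(15.7609*q^4 + 2.382*q^3 - 6.8178*q^2 - 0.522*q + 0.7569)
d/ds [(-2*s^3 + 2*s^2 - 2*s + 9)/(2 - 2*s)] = (4*s^3 - 8*s^2 + 4*s + 7)/(2*(s^2 - 2*s + 1))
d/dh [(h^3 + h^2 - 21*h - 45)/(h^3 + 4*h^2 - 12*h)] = 3*(h^4 + 6*h^3 + 69*h^2 + 120*h - 180)/(h^2*(h^4 + 8*h^3 - 8*h^2 - 96*h + 144))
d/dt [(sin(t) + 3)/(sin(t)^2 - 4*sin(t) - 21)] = -cos(t)/(sin(t) - 7)^2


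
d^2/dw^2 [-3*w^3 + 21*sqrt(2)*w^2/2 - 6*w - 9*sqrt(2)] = -18*w + 21*sqrt(2)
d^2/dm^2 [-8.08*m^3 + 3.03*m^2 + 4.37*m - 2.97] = 6.06 - 48.48*m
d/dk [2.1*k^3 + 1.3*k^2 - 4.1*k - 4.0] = 6.3*k^2 + 2.6*k - 4.1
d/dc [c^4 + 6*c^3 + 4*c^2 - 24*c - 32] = 4*c^3 + 18*c^2 + 8*c - 24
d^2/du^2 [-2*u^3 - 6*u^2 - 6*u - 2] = -12*u - 12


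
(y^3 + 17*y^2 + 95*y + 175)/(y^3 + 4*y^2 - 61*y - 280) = (y + 5)/(y - 8)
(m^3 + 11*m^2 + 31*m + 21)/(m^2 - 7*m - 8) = (m^2 + 10*m + 21)/(m - 8)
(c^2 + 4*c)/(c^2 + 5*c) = (c + 4)/(c + 5)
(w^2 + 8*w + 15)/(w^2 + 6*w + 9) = (w + 5)/(w + 3)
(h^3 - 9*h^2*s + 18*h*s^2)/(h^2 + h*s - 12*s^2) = h*(h - 6*s)/(h + 4*s)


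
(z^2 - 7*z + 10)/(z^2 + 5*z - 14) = (z - 5)/(z + 7)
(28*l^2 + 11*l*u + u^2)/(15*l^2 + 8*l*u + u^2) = (28*l^2 + 11*l*u + u^2)/(15*l^2 + 8*l*u + u^2)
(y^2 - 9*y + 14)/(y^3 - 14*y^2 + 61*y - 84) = (y - 2)/(y^2 - 7*y + 12)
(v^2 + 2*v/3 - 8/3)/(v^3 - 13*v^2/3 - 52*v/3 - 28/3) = (3*v - 4)/(3*v^2 - 19*v - 14)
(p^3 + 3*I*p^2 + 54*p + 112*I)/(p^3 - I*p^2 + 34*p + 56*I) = (p + 8*I)/(p + 4*I)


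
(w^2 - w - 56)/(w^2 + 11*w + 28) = (w - 8)/(w + 4)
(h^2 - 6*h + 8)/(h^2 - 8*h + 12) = (h - 4)/(h - 6)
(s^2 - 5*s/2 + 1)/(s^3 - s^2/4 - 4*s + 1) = 2*(2*s - 1)/(4*s^2 + 7*s - 2)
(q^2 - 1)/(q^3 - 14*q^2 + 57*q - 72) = (q^2 - 1)/(q^3 - 14*q^2 + 57*q - 72)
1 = 1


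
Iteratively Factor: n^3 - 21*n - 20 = (n + 1)*(n^2 - n - 20) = (n + 1)*(n + 4)*(n - 5)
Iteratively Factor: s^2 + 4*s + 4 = (s + 2)*(s + 2)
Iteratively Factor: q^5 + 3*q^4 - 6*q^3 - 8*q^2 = (q)*(q^4 + 3*q^3 - 6*q^2 - 8*q) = q*(q + 1)*(q^3 + 2*q^2 - 8*q) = q^2*(q + 1)*(q^2 + 2*q - 8) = q^2*(q + 1)*(q + 4)*(q - 2)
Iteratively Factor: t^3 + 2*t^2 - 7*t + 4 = (t - 1)*(t^2 + 3*t - 4) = (t - 1)*(t + 4)*(t - 1)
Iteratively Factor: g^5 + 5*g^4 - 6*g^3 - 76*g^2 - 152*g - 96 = (g + 2)*(g^4 + 3*g^3 - 12*g^2 - 52*g - 48) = (g + 2)*(g + 3)*(g^3 - 12*g - 16) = (g + 2)^2*(g + 3)*(g^2 - 2*g - 8) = (g + 2)^3*(g + 3)*(g - 4)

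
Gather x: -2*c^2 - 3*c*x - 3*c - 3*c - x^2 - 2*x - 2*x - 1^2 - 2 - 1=-2*c^2 - 6*c - x^2 + x*(-3*c - 4) - 4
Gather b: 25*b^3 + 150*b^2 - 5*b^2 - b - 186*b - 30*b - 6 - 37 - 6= 25*b^3 + 145*b^2 - 217*b - 49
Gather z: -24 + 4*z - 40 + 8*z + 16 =12*z - 48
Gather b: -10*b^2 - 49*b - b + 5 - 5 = -10*b^2 - 50*b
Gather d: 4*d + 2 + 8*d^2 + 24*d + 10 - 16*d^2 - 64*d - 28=-8*d^2 - 36*d - 16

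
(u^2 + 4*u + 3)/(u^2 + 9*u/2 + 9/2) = 2*(u + 1)/(2*u + 3)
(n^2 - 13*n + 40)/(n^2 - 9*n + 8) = (n - 5)/(n - 1)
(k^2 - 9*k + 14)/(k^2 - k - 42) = (k - 2)/(k + 6)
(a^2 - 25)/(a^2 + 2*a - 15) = (a - 5)/(a - 3)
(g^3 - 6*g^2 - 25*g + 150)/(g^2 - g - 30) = g - 5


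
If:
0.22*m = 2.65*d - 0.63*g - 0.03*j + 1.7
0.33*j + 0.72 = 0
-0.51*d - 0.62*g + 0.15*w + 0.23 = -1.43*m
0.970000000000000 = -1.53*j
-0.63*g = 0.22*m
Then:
No Solution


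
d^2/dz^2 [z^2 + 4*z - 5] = 2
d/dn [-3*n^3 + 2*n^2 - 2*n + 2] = -9*n^2 + 4*n - 2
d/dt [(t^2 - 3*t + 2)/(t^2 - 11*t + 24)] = 2*(-4*t^2 + 22*t - 25)/(t^4 - 22*t^3 + 169*t^2 - 528*t + 576)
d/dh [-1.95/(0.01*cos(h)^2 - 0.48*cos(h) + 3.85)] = (0.936 - 0.039*cos(h))*sin(h)/(0.01*cos(h)^2 - 0.48*cos(h) + 3.85)^2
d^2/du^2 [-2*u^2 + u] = -4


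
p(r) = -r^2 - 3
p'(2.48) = -4.96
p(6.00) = -39.00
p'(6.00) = -12.00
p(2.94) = -11.64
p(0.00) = -3.00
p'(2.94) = -5.88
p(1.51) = -5.28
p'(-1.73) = 3.46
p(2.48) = -9.15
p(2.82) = -10.95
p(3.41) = -14.63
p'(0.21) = -0.42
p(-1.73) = -5.99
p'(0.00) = 0.00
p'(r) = -2*r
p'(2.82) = -5.64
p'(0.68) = -1.36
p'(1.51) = -3.02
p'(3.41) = -6.82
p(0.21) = -3.04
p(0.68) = -3.46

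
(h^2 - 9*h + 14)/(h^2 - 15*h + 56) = (h - 2)/(h - 8)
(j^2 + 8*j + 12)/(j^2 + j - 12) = (j^2 + 8*j + 12)/(j^2 + j - 12)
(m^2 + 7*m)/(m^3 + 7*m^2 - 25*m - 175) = m/(m^2 - 25)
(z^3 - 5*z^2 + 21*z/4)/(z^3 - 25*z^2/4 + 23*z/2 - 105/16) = 4*z/(4*z - 5)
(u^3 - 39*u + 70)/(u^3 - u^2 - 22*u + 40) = (u^2 + 2*u - 35)/(u^2 + u - 20)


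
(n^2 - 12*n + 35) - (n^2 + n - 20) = 55 - 13*n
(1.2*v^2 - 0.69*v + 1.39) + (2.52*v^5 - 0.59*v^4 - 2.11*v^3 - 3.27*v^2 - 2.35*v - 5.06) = 2.52*v^5 - 0.59*v^4 - 2.11*v^3 - 2.07*v^2 - 3.04*v - 3.67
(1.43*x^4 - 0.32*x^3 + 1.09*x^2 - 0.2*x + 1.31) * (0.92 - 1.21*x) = -1.7303*x^5 + 1.7028*x^4 - 1.6133*x^3 + 1.2448*x^2 - 1.7691*x + 1.2052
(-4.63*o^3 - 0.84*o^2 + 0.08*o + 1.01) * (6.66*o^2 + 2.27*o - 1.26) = -30.8358*o^5 - 16.1045*o^4 + 4.4598*o^3 + 7.9666*o^2 + 2.1919*o - 1.2726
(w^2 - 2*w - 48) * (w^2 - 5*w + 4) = w^4 - 7*w^3 - 34*w^2 + 232*w - 192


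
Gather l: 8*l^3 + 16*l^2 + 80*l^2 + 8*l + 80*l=8*l^3 + 96*l^2 + 88*l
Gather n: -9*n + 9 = 9 - 9*n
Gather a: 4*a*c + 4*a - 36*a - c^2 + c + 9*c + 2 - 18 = a*(4*c - 32) - c^2 + 10*c - 16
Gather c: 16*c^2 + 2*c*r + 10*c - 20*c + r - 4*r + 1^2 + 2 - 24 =16*c^2 + c*(2*r - 10) - 3*r - 21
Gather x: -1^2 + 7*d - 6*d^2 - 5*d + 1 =-6*d^2 + 2*d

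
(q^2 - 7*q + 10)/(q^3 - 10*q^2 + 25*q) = (q - 2)/(q*(q - 5))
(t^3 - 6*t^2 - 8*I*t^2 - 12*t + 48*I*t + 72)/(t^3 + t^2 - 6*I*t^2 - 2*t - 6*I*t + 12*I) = (t^2 - 2*t*(3 + I) + 12*I)/(t^2 + t - 2)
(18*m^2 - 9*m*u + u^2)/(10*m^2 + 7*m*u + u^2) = (18*m^2 - 9*m*u + u^2)/(10*m^2 + 7*m*u + u^2)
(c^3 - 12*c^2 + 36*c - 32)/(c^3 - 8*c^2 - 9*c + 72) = (c^2 - 4*c + 4)/(c^2 - 9)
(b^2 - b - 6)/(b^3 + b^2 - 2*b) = (b - 3)/(b*(b - 1))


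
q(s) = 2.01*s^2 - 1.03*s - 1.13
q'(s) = 4.02*s - 1.03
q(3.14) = 15.45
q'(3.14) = 11.59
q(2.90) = 12.79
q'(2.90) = 10.63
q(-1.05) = 2.17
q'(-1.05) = -5.25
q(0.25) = -1.26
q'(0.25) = -0.03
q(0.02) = -1.15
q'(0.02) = -0.95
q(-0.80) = 0.98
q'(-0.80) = -4.25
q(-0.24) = -0.77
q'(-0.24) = -1.99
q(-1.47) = 4.73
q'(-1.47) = -6.94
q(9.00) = 152.41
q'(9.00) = 35.15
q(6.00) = 65.05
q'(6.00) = 23.09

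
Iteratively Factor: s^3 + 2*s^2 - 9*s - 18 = (s - 3)*(s^2 + 5*s + 6) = (s - 3)*(s + 2)*(s + 3)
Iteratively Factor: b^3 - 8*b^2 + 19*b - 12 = (b - 1)*(b^2 - 7*b + 12) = (b - 3)*(b - 1)*(b - 4)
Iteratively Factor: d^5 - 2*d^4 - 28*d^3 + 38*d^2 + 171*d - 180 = (d + 4)*(d^4 - 6*d^3 - 4*d^2 + 54*d - 45) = (d - 3)*(d + 4)*(d^3 - 3*d^2 - 13*d + 15) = (d - 3)*(d - 1)*(d + 4)*(d^2 - 2*d - 15) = (d - 5)*(d - 3)*(d - 1)*(d + 4)*(d + 3)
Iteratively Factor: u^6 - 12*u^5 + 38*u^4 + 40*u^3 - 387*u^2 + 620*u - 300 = (u - 5)*(u^5 - 7*u^4 + 3*u^3 + 55*u^2 - 112*u + 60) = (u - 5)^2*(u^4 - 2*u^3 - 7*u^2 + 20*u - 12) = (u - 5)^2*(u - 1)*(u^3 - u^2 - 8*u + 12) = (u - 5)^2*(u - 1)*(u + 3)*(u^2 - 4*u + 4) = (u - 5)^2*(u - 2)*(u - 1)*(u + 3)*(u - 2)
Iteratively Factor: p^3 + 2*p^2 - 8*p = (p - 2)*(p^2 + 4*p) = p*(p - 2)*(p + 4)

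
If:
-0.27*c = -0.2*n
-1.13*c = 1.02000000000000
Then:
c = -0.90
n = -1.22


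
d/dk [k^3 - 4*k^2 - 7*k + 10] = 3*k^2 - 8*k - 7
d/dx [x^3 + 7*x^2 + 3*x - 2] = 3*x^2 + 14*x + 3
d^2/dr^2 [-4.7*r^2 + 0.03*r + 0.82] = -9.40000000000000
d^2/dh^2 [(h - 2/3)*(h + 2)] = 2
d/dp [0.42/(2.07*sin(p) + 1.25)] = -0.8694*cos(p)/(2.07*sin(p) + 1.25)^2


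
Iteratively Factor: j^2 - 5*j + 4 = (j - 1)*(j - 4)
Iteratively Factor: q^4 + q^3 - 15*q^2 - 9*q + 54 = (q - 3)*(q^3 + 4*q^2 - 3*q - 18) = (q - 3)*(q + 3)*(q^2 + q - 6) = (q - 3)*(q + 3)^2*(q - 2)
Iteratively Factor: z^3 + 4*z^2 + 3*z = (z)*(z^2 + 4*z + 3) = z*(z + 1)*(z + 3)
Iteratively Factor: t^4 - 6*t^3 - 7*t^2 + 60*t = (t + 3)*(t^3 - 9*t^2 + 20*t) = (t - 4)*(t + 3)*(t^2 - 5*t) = t*(t - 4)*(t + 3)*(t - 5)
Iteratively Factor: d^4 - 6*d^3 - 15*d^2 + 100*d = (d + 4)*(d^3 - 10*d^2 + 25*d) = d*(d + 4)*(d^2 - 10*d + 25) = d*(d - 5)*(d + 4)*(d - 5)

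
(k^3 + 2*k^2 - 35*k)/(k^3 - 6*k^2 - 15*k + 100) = k*(k + 7)/(k^2 - k - 20)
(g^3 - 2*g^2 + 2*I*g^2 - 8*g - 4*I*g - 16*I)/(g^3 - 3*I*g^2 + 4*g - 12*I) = (g^2 - 2*g - 8)/(g^2 - 5*I*g - 6)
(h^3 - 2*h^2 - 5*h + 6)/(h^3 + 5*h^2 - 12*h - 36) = (h - 1)/(h + 6)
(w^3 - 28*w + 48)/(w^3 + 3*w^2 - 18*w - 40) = (w^2 + 4*w - 12)/(w^2 + 7*w + 10)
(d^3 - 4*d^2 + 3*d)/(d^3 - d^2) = (d - 3)/d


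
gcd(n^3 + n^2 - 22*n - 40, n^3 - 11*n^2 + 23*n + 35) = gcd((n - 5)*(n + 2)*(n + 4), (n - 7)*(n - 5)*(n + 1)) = n - 5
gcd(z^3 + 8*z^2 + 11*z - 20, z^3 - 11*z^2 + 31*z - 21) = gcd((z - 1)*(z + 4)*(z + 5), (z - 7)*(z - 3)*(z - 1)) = z - 1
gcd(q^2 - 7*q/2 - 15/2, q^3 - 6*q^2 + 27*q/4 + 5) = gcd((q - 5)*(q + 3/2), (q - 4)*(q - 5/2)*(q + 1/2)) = 1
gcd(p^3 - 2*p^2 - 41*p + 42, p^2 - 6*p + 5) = p - 1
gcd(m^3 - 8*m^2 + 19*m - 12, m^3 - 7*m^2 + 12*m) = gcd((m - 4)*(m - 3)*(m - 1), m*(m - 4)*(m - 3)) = m^2 - 7*m + 12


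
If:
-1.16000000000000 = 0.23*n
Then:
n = -5.04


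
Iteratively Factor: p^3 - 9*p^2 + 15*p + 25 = (p - 5)*(p^2 - 4*p - 5) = (p - 5)*(p + 1)*(p - 5)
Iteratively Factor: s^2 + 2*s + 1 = (s + 1)*(s + 1)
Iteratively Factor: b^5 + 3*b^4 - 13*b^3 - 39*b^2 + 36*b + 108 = (b - 2)*(b^4 + 5*b^3 - 3*b^2 - 45*b - 54) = (b - 3)*(b - 2)*(b^3 + 8*b^2 + 21*b + 18) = (b - 3)*(b - 2)*(b + 2)*(b^2 + 6*b + 9) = (b - 3)*(b - 2)*(b + 2)*(b + 3)*(b + 3)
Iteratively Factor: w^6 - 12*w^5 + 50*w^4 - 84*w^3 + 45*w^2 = (w - 3)*(w^5 - 9*w^4 + 23*w^3 - 15*w^2) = w*(w - 3)*(w^4 - 9*w^3 + 23*w^2 - 15*w) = w*(w - 3)*(w - 1)*(w^3 - 8*w^2 + 15*w) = w*(w - 5)*(w - 3)*(w - 1)*(w^2 - 3*w) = w*(w - 5)*(w - 3)^2*(w - 1)*(w)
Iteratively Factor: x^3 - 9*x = (x - 3)*(x^2 + 3*x) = (x - 3)*(x + 3)*(x)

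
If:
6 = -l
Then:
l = -6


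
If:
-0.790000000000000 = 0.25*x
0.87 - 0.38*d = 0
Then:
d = 2.29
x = -3.16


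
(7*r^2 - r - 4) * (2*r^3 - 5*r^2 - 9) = 14*r^5 - 37*r^4 - 3*r^3 - 43*r^2 + 9*r + 36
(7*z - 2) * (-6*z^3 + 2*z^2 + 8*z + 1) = -42*z^4 + 26*z^3 + 52*z^2 - 9*z - 2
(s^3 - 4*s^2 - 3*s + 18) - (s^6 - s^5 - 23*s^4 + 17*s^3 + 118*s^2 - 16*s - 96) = -s^6 + s^5 + 23*s^4 - 16*s^3 - 122*s^2 + 13*s + 114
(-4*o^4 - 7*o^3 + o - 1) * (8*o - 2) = -32*o^5 - 48*o^4 + 14*o^3 + 8*o^2 - 10*o + 2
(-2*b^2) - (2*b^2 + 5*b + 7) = -4*b^2 - 5*b - 7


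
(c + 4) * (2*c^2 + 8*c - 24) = 2*c^3 + 16*c^2 + 8*c - 96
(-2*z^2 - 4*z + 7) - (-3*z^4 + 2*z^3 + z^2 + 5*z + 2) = 3*z^4 - 2*z^3 - 3*z^2 - 9*z + 5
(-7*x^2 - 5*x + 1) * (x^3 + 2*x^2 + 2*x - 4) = -7*x^5 - 19*x^4 - 23*x^3 + 20*x^2 + 22*x - 4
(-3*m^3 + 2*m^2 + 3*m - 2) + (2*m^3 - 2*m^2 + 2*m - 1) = -m^3 + 5*m - 3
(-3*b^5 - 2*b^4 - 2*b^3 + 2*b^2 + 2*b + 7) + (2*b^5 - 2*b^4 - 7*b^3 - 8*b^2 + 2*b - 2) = -b^5 - 4*b^4 - 9*b^3 - 6*b^2 + 4*b + 5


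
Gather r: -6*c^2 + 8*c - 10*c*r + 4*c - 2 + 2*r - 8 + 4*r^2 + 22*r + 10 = -6*c^2 + 12*c + 4*r^2 + r*(24 - 10*c)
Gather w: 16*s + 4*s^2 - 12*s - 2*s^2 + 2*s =2*s^2 + 6*s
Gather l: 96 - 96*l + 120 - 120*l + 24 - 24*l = 240 - 240*l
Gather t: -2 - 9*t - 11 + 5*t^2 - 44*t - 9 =5*t^2 - 53*t - 22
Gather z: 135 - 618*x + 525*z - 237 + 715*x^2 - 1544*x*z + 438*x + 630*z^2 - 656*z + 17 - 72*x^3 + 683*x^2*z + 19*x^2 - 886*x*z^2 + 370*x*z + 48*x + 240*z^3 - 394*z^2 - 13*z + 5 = -72*x^3 + 734*x^2 - 132*x + 240*z^3 + z^2*(236 - 886*x) + z*(683*x^2 - 1174*x - 144) - 80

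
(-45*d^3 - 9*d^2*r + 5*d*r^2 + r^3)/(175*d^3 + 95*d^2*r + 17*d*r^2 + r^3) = (-9*d^2 + r^2)/(35*d^2 + 12*d*r + r^2)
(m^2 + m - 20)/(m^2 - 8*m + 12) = (m^2 + m - 20)/(m^2 - 8*m + 12)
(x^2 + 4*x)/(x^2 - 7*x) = (x + 4)/(x - 7)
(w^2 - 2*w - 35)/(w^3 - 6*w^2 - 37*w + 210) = (w + 5)/(w^2 + w - 30)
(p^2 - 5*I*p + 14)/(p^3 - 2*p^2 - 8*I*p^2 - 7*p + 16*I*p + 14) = (p + 2*I)/(p^2 - p*(2 + I) + 2*I)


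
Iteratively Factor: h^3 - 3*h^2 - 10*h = (h + 2)*(h^2 - 5*h) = (h - 5)*(h + 2)*(h)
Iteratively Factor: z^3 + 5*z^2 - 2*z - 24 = (z - 2)*(z^2 + 7*z + 12) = (z - 2)*(z + 3)*(z + 4)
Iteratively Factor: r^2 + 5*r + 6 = (r + 2)*(r + 3)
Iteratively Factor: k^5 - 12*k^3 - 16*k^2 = (k + 2)*(k^4 - 2*k^3 - 8*k^2) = (k + 2)^2*(k^3 - 4*k^2) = k*(k + 2)^2*(k^2 - 4*k) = k*(k - 4)*(k + 2)^2*(k)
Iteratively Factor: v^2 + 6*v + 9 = (v + 3)*(v + 3)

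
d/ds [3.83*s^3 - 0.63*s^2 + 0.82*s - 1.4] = 11.49*s^2 - 1.26*s + 0.82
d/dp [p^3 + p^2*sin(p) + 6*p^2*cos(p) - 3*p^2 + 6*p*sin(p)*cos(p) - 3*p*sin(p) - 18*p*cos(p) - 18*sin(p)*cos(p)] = -6*p^2*sin(p) + p^2*cos(p) + 3*p^2 + 20*p*sin(p) + 9*p*cos(p) + 6*p*cos(2*p) - 6*p - 3*sin(p) + 3*sin(2*p) - 18*cos(p) - 18*cos(2*p)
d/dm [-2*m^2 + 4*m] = 4 - 4*m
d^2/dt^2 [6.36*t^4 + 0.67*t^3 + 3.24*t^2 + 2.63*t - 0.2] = 76.32*t^2 + 4.02*t + 6.48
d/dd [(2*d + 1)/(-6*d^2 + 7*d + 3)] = (12*d^2 + 12*d - 1)/(36*d^4 - 84*d^3 + 13*d^2 + 42*d + 9)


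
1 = 1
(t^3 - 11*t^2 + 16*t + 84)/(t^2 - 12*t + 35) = (t^2 - 4*t - 12)/(t - 5)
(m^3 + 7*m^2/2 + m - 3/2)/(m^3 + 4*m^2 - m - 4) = (2*m^2 + 5*m - 3)/(2*(m^2 + 3*m - 4))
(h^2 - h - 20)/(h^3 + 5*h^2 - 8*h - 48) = (h - 5)/(h^2 + h - 12)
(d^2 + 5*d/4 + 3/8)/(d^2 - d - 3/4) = (4*d + 3)/(2*(2*d - 3))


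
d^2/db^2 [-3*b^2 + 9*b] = -6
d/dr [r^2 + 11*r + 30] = 2*r + 11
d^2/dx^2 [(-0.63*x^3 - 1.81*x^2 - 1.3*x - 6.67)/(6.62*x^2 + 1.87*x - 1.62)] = (-87.04885*x^3 - 1858.86834*x^2 - 588.99414*x - 207.08891)/(290.117528*x^6 + 245.854884*x^5 - 143.53815*x^4 - 113.788565*x^3 + 35.12565*x^2 + 14.722884*x - 4.251528)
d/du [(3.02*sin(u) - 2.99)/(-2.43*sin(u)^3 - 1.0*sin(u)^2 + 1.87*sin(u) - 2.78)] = (14.6772*sin(u)^3 - 18.7771*sin(u)^2 - 5.98*sin(u) - 2.8043)*cos(u)/(5.9049*sin(u)^6 + 4.86*sin(u)^5 - 8.0882*sin(u)^4 + 9.7708*sin(u)^3 + 9.0569*sin(u)^2 - 10.3972*sin(u) + 7.7284)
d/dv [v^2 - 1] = 2*v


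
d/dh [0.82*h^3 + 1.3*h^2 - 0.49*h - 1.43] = 2.46*h^2 + 2.6*h - 0.49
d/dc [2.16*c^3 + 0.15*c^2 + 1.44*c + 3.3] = 6.48*c^2 + 0.3*c + 1.44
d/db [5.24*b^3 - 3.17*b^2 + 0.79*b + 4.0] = 15.72*b^2 - 6.34*b + 0.79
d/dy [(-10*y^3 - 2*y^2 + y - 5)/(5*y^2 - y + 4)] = (-50*y^4 + 20*y^3 - 123*y^2 + 34*y - 1)/(25*y^4 - 10*y^3 + 41*y^2 - 8*y + 16)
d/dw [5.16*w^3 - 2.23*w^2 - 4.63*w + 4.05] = 15.48*w^2 - 4.46*w - 4.63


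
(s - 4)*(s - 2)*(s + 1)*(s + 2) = s^4 - 3*s^3 - 8*s^2 + 12*s + 16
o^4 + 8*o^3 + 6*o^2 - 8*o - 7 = (o - 1)*(o + 1)^2*(o + 7)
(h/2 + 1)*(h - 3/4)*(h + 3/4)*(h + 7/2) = h^4/2 + 11*h^3/4 + 103*h^2/32 - 99*h/64 - 63/32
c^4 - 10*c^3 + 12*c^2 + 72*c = c*(c - 6)^2*(c + 2)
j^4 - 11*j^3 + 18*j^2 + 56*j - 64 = (j - 8)*(j - 4)*(j - 1)*(j + 2)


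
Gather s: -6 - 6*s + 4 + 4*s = -2*s - 2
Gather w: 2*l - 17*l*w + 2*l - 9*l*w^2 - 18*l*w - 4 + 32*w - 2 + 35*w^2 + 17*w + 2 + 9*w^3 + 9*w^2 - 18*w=4*l + 9*w^3 + w^2*(44 - 9*l) + w*(31 - 35*l) - 4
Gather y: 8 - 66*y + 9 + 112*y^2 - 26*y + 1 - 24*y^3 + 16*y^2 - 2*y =-24*y^3 + 128*y^2 - 94*y + 18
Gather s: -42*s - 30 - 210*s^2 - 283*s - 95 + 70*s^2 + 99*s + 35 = -140*s^2 - 226*s - 90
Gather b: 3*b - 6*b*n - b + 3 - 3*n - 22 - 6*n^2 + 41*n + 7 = b*(2 - 6*n) - 6*n^2 + 38*n - 12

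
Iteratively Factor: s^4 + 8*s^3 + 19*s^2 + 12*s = (s + 1)*(s^3 + 7*s^2 + 12*s) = s*(s + 1)*(s^2 + 7*s + 12) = s*(s + 1)*(s + 4)*(s + 3)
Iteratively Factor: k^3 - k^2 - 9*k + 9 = (k - 1)*(k^2 - 9) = (k - 3)*(k - 1)*(k + 3)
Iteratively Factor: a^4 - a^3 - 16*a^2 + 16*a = (a - 4)*(a^3 + 3*a^2 - 4*a) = a*(a - 4)*(a^2 + 3*a - 4) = a*(a - 4)*(a - 1)*(a + 4)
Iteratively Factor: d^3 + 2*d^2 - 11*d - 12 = (d - 3)*(d^2 + 5*d + 4) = (d - 3)*(d + 1)*(d + 4)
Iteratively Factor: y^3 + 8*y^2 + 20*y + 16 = (y + 2)*(y^2 + 6*y + 8) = (y + 2)*(y + 4)*(y + 2)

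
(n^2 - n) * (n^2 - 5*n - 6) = n^4 - 6*n^3 - n^2 + 6*n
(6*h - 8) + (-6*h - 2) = -10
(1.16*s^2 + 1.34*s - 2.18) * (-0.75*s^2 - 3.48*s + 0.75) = -0.87*s^4 - 5.0418*s^3 - 2.1582*s^2 + 8.5914*s - 1.635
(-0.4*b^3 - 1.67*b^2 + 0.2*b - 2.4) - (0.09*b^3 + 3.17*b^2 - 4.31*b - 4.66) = -0.49*b^3 - 4.84*b^2 + 4.51*b + 2.26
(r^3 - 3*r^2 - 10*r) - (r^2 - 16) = r^3 - 4*r^2 - 10*r + 16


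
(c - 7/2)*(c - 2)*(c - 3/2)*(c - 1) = c^4 - 8*c^3 + 89*c^2/4 - 103*c/4 + 21/2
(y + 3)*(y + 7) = y^2 + 10*y + 21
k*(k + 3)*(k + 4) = k^3 + 7*k^2 + 12*k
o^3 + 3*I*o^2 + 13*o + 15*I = (o - 3*I)*(o + I)*(o + 5*I)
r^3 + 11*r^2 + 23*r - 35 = (r - 1)*(r + 5)*(r + 7)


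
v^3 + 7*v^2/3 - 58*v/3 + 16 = (v - 8/3)*(v - 1)*(v + 6)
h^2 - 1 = (h - 1)*(h + 1)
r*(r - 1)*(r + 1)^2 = r^4 + r^3 - r^2 - r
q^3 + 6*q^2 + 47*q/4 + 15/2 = (q + 3/2)*(q + 2)*(q + 5/2)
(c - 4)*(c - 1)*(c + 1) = c^3 - 4*c^2 - c + 4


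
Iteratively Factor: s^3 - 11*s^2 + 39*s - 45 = (s - 3)*(s^2 - 8*s + 15) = (s - 3)^2*(s - 5)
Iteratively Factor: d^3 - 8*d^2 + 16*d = (d - 4)*(d^2 - 4*d) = d*(d - 4)*(d - 4)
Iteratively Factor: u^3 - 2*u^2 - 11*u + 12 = (u - 1)*(u^2 - u - 12) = (u - 4)*(u - 1)*(u + 3)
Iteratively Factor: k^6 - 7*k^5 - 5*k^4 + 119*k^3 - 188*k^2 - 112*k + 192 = (k - 4)*(k^5 - 3*k^4 - 17*k^3 + 51*k^2 + 16*k - 48) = (k - 4)*(k + 1)*(k^4 - 4*k^3 - 13*k^2 + 64*k - 48) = (k - 4)*(k - 1)*(k + 1)*(k^3 - 3*k^2 - 16*k + 48) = (k - 4)*(k - 1)*(k + 1)*(k + 4)*(k^2 - 7*k + 12) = (k - 4)*(k - 3)*(k - 1)*(k + 1)*(k + 4)*(k - 4)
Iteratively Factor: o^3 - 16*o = (o + 4)*(o^2 - 4*o) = (o - 4)*(o + 4)*(o)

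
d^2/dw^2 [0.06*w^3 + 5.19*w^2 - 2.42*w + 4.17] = 0.36*w + 10.38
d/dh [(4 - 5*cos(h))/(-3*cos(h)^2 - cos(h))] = (15*sin(h) - 4*sin(h)/cos(h)^2 - 24*tan(h))/(3*cos(h) + 1)^2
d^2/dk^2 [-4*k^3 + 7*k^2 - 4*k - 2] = 14 - 24*k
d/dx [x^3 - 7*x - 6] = 3*x^2 - 7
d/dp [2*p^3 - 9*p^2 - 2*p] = 6*p^2 - 18*p - 2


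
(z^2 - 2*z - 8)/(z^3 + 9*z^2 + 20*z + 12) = (z - 4)/(z^2 + 7*z + 6)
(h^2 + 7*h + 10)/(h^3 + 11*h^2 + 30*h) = (h + 2)/(h*(h + 6))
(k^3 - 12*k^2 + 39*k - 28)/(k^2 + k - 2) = (k^2 - 11*k + 28)/(k + 2)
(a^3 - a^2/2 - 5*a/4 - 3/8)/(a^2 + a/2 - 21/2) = (8*a^3 - 4*a^2 - 10*a - 3)/(4*(2*a^2 + a - 21))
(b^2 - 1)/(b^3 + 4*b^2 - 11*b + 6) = (b + 1)/(b^2 + 5*b - 6)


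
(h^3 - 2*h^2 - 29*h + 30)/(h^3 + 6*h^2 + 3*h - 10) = (h - 6)/(h + 2)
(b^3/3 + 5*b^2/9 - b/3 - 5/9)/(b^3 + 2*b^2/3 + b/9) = (3*b^3 + 5*b^2 - 3*b - 5)/(b*(9*b^2 + 6*b + 1))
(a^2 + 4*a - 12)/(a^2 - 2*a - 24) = (-a^2 - 4*a + 12)/(-a^2 + 2*a + 24)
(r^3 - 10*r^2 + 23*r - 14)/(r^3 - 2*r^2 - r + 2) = (r - 7)/(r + 1)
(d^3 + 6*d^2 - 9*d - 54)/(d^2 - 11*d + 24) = (d^2 + 9*d + 18)/(d - 8)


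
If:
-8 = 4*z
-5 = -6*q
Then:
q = 5/6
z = -2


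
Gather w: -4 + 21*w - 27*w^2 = -27*w^2 + 21*w - 4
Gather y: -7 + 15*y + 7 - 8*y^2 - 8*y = -8*y^2 + 7*y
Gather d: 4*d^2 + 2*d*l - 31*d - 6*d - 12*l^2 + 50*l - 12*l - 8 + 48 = 4*d^2 + d*(2*l - 37) - 12*l^2 + 38*l + 40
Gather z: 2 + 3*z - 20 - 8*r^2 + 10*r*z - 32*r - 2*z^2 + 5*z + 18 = -8*r^2 - 32*r - 2*z^2 + z*(10*r + 8)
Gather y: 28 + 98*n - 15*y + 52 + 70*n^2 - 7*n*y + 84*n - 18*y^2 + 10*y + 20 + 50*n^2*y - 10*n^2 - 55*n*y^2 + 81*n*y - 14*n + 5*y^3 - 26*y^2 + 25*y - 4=60*n^2 + 168*n + 5*y^3 + y^2*(-55*n - 44) + y*(50*n^2 + 74*n + 20) + 96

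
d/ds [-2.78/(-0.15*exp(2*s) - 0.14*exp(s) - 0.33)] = (-0.834*exp(s) - 0.3892)*exp(s)/(0.15*exp(2*s) + 0.14*exp(s) + 0.33)^2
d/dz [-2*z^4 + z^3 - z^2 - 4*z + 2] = -8*z^3 + 3*z^2 - 2*z - 4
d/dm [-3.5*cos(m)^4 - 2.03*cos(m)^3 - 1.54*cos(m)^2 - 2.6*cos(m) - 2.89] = (14.0*cos(m)^3 + 6.09*cos(m)^2 + 3.08*cos(m) + 2.6)*sin(m)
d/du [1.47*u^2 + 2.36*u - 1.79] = 2.94*u + 2.36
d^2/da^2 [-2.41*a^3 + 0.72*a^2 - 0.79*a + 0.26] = 1.44 - 14.46*a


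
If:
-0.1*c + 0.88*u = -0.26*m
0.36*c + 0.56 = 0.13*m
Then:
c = -1.41935483870968*u - 1.80645161290323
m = -3.93052109181141*u - 0.694789081885856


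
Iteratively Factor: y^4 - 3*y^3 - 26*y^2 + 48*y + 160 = (y + 2)*(y^3 - 5*y^2 - 16*y + 80) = (y - 4)*(y + 2)*(y^2 - y - 20) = (y - 4)*(y + 2)*(y + 4)*(y - 5)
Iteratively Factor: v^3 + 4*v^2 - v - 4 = (v + 1)*(v^2 + 3*v - 4) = (v - 1)*(v + 1)*(v + 4)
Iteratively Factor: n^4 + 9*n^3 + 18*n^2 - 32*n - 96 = (n - 2)*(n^3 + 11*n^2 + 40*n + 48) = (n - 2)*(n + 4)*(n^2 + 7*n + 12) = (n - 2)*(n + 3)*(n + 4)*(n + 4)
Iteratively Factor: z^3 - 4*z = (z)*(z^2 - 4) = z*(z - 2)*(z + 2)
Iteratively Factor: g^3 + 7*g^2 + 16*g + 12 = (g + 2)*(g^2 + 5*g + 6) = (g + 2)*(g + 3)*(g + 2)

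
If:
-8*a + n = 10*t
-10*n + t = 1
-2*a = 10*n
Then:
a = 50/59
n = -10/59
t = -41/59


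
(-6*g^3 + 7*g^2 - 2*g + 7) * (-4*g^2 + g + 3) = 24*g^5 - 34*g^4 - 3*g^3 - 9*g^2 + g + 21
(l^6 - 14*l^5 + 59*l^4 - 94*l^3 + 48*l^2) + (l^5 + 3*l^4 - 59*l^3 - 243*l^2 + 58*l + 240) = l^6 - 13*l^5 + 62*l^4 - 153*l^3 - 195*l^2 + 58*l + 240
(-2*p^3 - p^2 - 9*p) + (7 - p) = -2*p^3 - p^2 - 10*p + 7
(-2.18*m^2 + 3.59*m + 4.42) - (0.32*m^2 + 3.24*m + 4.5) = -2.5*m^2 + 0.35*m - 0.0800000000000001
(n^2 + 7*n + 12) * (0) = 0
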